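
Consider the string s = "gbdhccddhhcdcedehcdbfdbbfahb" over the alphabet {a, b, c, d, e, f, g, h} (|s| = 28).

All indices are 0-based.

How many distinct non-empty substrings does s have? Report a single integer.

378

rank | idx | suffix
   0 |  25 | ahb
   1 |  27 | b
   2 |  22 | bbfahb
   3 |   1 | bdhccddhhcdcedehcdbfdbbfahb
   4 |  23 | bfahb
   5 |  19 | bfdbbfahb
   6 |   4 | ccddhhcdcedehcdbfdbbfahb
   7 |  17 | cdbfdbbfahb
   8 |  10 | cdcedehcdbfdbbfahb
   9 |   5 | cddhhcdcedehcdbfdbbfahb
  10 |  12 | cedehcdbfdbbfahb
  11 |  21 | dbbfahb
  12 |  18 | dbfdbbfahb
  13 |  11 | dcedehcdbfdbbfahb
  14 |   6 | ddhhcdcedehcdbfdbbfahb
  15 |  14 | dehcdbfdbbfahb
  16 |   2 | dhccddhhcdcedehcdbfdbbfahb
  17 |   7 | dhhcdcedehcdbfdbbfahb
  18 |  13 | edehcdbfdbbfahb
  19 |  15 | ehcdbfdbbfahb
  20 |  24 | fahb
  21 |  20 | fdbbfahb
  22 |   0 | gbdhccddhhcdcedehcdbfdbbfahb
  23 |  26 | hb
  24 |   3 | hccddhhcdcedehcdbfdbbfahb
  25 |  16 | hcdbfdbbfahb
  26 |   9 | hcdcedehcdbfdbbfahb
  27 |   8 | hhcdcedehcdbfdbbfahb

SA = [25, 27, 22, 1, 23, 19, 4, 17, 10, 5, 12, 21, 18, 11, 6, 14, 2, 7, 13, 15, 24, 20, 0, 26, 3, 16, 9, 8]
[i] adj suffixes → lcp
  [1] 25/27 → 0 ('')
  [2] 27/22 → 1 ('b')
  [3] 22/1 → 1 ('b')
  [4] 1/23 → 1 ('b')
  [5] 23/19 → 2 ('bf')
  [6] 19/4 → 0 ('')
  [7] 4/17 → 1 ('c')
  [8] 17/10 → 2 ('cd')
  [9] 10/5 → 2 ('cd')
  [10] 5/12 → 1 ('c')
  [11] 12/21 → 0 ('')
  [12] 21/18 → 2 ('db')
  [13] 18/11 → 1 ('d')
  [14] 11/6 → 1 ('d')
  [15] 6/14 → 1 ('d')
  [16] 14/2 → 1 ('d')
  [17] 2/7 → 2 ('dh')
  [18] 7/13 → 0 ('')
  [19] 13/15 → 1 ('e')
  [20] 15/24 → 0 ('')
  [21] 24/20 → 1 ('f')
  [22] 20/0 → 0 ('')
  [23] 0/26 → 0 ('')
  [24] 26/3 → 1 ('h')
  [25] 3/16 → 2 ('hc')
  [26] 16/9 → 3 ('hcd')
  [27] 9/8 → 1 ('h')

n(n+1)/2 = 28·29/2 = 406
Σ LCP = 0 + 0 + 1 + 1 + 1 + 2 + 0 + 1 + 2 + 2 + 1 + 0 + 2 + 1 + 1 + 1 + 1 + 2 + 0 + 1 + 0 + 1 + 0 + 0 + 1 + 2 + 3 + 1 = 28
distinct = 406 − 28 = 378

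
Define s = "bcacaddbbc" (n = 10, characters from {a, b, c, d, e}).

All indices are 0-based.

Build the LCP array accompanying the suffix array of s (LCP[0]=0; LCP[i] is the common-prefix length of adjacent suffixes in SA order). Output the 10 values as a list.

sorted suffixes:
  #0 SA[0]=2  'acaddbbc'
  #1 SA[1]=4  'addbbc'
  #2 SA[2]=7  'bbc'
  #3 SA[3]=8  'bc'
  #4 SA[4]=0  'bcacaddbbc'
  #5 SA[5]=9  'c'
  #6 SA[6]=1  'cacaddbbc'
  #7 SA[7]=3  'caddbbc'
  #8 SA[8]=6  'dbbc'
  #9 SA[9]=5  'ddbbc'

SA = [2, 4, 7, 8, 0, 9, 1, 3, 6, 5]
rank  pair      lcp
   1  s[2:],s[4:]  1  'a'
   2  s[4:],s[7:]  0  ''
   3  s[7:],s[8:]  1  'b'
   4  s[8:],s[0:]  2  'bc'
   5  s[0:],s[9:]  0  ''
   6  s[9:],s[1:]  1  'c'
   7  s[1:],s[3:]  2  'ca'
   8  s[3:],s[6:]  0  ''
   9  s[6:],s[5:]  1  'd'

[0, 1, 0, 1, 2, 0, 1, 2, 0, 1]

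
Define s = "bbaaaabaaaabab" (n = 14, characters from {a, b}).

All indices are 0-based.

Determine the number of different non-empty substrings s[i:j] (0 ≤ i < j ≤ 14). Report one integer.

68

rank→(start, suffix):
  0 → (2, 'aaaabaaaabab')
  1 → (7, 'aaaabab')
  2 → (3, 'aaabaaaabab')
  3 → (8, 'aaabab')
  4 → (4, 'aabaaaabab')
  5 → (9, 'aabab')
  6 → (12, 'ab')
  7 → (5, 'abaaaabab')
  8 → (10, 'abab')
  9 → (13, 'b')
  10 → (1, 'baaaabaaaabab')
  11 → (6, 'baaaabab')
  12 → (11, 'bab')
  13 → (0, 'bbaaaabaaaabab')

SA = [2, 7, 3, 8, 4, 9, 12, 5, 10, 13, 1, 6, 11, 0]
i: (SA[i-1],SA[i]) lcp shared
  1: (2,7) 6 'aaaaba'
  2: (7,3) 3 'aaa'
  3: (3,8) 5 'aaaba'
  4: (8,4) 2 'aa'
  5: (4,9) 4 'aaba'
  6: (9,12) 1 'a'
  7: (12,5) 2 'ab'
  8: (5,10) 3 'aba'
  9: (10,13) 0 ''
  10: (13,1) 1 'b'
  11: (1,6) 7 'baaaaba'
  12: (6,11) 2 'ba'
  13: (11,0) 1 'b'

n(n+1)/2 = 14·15/2 = 105
Σ LCP = 0 + 6 + 3 + 5 + 2 + 4 + 1 + 2 + 3 + 0 + 1 + 7 + 2 + 1 = 37
distinct = 105 − 37 = 68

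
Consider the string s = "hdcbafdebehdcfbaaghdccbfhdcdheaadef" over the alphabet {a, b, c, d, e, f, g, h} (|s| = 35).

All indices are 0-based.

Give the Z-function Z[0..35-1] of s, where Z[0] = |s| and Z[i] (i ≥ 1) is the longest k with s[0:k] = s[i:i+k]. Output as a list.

Z[0]=35
i=1: fresh scan; Z[1]=0
i=2: fresh scan; Z[2]=0
i=3: fresh scan; Z[3]=0
i=4: fresh scan; Z[4]=0
i=5: fresh scan; Z[5]=0
i=6: fresh scan; Z[6]=0
i=7: fresh scan; Z[7]=0
i=8: fresh scan; Z[8]=0
i=9: fresh scan; Z[9]=0
i=10: fresh scan; Z[10]=3 grow→box=[10,13)
i=11: min(r-i=2, Z[1]=0)=0; Z[11]=0
i=12: min(r-i=1, Z[2]=0)=0; Z[12]=0
i=13: fresh scan; Z[13]=0
i=14: fresh scan; Z[14]=0
i=15: fresh scan; Z[15]=0
i=16: fresh scan; Z[16]=0
i=17: fresh scan; Z[17]=0
i=18: fresh scan; Z[18]=3 grow→box=[18,21)
i=19: min(r-i=2, Z[1]=0)=0; Z[19]=0
i=20: min(r-i=1, Z[2]=0)=0; Z[20]=0
i=21: fresh scan; Z[21]=0
i=22: fresh scan; Z[22]=0
i=23: fresh scan; Z[23]=0
i=24: fresh scan; Z[24]=3 grow→box=[24,27)
i=25: min(r-i=2, Z[1]=0)=0; Z[25]=0
i=26: min(r-i=1, Z[2]=0)=0; Z[26]=0
i=27: fresh scan; Z[27]=0
i=28: fresh scan; Z[28]=1 grow→box=[28,29)
i=29: fresh scan; Z[29]=0
i=30: fresh scan; Z[30]=0
i=31: fresh scan; Z[31]=0
i=32: fresh scan; Z[32]=0
i=33: fresh scan; Z[33]=0
i=34: fresh scan; Z[34]=0

[35, 0, 0, 0, 0, 0, 0, 0, 0, 0, 3, 0, 0, 0, 0, 0, 0, 0, 3, 0, 0, 0, 0, 0, 3, 0, 0, 0, 1, 0, 0, 0, 0, 0, 0]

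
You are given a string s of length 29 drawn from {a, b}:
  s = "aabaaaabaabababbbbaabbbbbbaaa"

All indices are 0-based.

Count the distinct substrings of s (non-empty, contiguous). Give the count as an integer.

rank→(start, suffix):
  0 → (28, 'a')
  1 → (27, 'aa')
  2 → (26, 'aaa')
  3 → (3, 'aaaabaabababbbbaabbbbbbaaa')
  4 → (4, 'aaabaabababbbbaabbbbbbaaa')
  5 → (0, 'aabaaaabaabababbbbaabbbbbbaaa')
  6 → (5, 'aabaabababbbbaabbbbbbaaa')
  7 → (8, 'aabababbbbaabbbbbbaaa')
  8 → (18, 'aabbbbbbaaa')
  9 → (1, 'abaaaabaabababbbbaabbbbbbaaa')
  10 → (6, 'abaabababbbbaabbbbbbaaa')
  11 → (9, 'abababbbbaabbbbbbaaa')
  12 → (11, 'ababbbbaabbbbbbaaa')
  13 → (13, 'abbbbaabbbbbbaaa')
  14 → (19, 'abbbbbbaaa')
  15 → (25, 'baaa')
  16 → (2, 'baaaabaabababbbbaabbbbbbaaa')
  17 → (7, 'baabababbbbaabbbbbbaaa')
  18 → (17, 'baabbbbbbaaa')
  19 → (10, 'bababbbbaabbbbbbaaa')
  20 → (12, 'babbbbaabbbbbbaaa')
  21 → (24, 'bbaaa')
  22 → (16, 'bbaabbbbbbaaa')
  23 → (23, 'bbbaaa')
  24 → (15, 'bbbaabbbbbbaaa')
  25 → (22, 'bbbbaaa')
  26 → (14, 'bbbbaabbbbbbaaa')
  27 → (21, 'bbbbbaaa')
  28 → (20, 'bbbbbbaaa')

SA = [28, 27, 26, 3, 4, 0, 5, 8, 18, 1, 6, 9, 11, 13, 19, 25, 2, 7, 17, 10, 12, 24, 16, 23, 15, 22, 14, 21, 20]
rank  pair      lcp
   1  s[28:],s[27:]  1  'a'
   2  s[27:],s[26:]  2  'aa'
   3  s[26:],s[3:]  3  'aaa'
   4  s[3:],s[4:]  3  'aaa'
   5  s[4:],s[0:]  2  'aa'
   6  s[0:],s[5:]  5  'aabaa'
   7  s[5:],s[8:]  4  'aaba'
   8  s[8:],s[18:]  3  'aab'
   9  s[18:],s[1:]  1  'a'
  10  s[1:],s[6:]  4  'abaa'
  11  s[6:],s[9:]  3  'aba'
  12  s[9:],s[11:]  4  'abab'
  13  s[11:],s[13:]  2  'ab'
  14  s[13:],s[19:]  5  'abbbb'
  15  s[19:],s[25:]  0  ''
  16  s[25:],s[2:]  4  'baaa'
  17  s[2:],s[7:]  3  'baa'
  18  s[7:],s[17:]  4  'baab'
  19  s[17:],s[10:]  2  'ba'
  20  s[10:],s[12:]  3  'bab'
  21  s[12:],s[24:]  1  'b'
  22  s[24:],s[16:]  4  'bbaa'
  23  s[16:],s[23:]  2  'bb'
  24  s[23:],s[15:]  5  'bbbaa'
  25  s[15:],s[22:]  3  'bbb'
  26  s[22:],s[14:]  6  'bbbbaa'
  27  s[14:],s[21:]  4  'bbbb'
  28  s[21:],s[20:]  5  'bbbbb'

n(n+1)/2 = 29·30/2 = 435
Σ LCP = 0 + 1 + 2 + 3 + 3 + 2 + 5 + 4 + 3 + 1 + 4 + 3 + 4 + 2 + 5 + 0 + 4 + 3 + 4 + 2 + 3 + 1 + 4 + 2 + 5 + 3 + 6 + 4 + 5 = 88
distinct = 435 − 88 = 347

347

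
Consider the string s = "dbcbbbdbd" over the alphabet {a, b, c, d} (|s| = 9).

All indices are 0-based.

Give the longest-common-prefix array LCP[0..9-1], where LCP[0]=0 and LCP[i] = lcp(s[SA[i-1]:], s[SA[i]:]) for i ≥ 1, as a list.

[0, 2, 1, 1, 2, 0, 0, 1, 2]

sorted suffixes:
  #0 SA[0]=3  'bbbdbd'
  #1 SA[1]=4  'bbdbd'
  #2 SA[2]=1  'bcbbbdbd'
  #3 SA[3]=7  'bd'
  #4 SA[4]=5  'bdbd'
  #5 SA[5]=2  'cbbbdbd'
  #6 SA[6]=8  'd'
  #7 SA[7]=0  'dbcbbbdbd'
  #8 SA[8]=6  'dbd'

SA = [3, 4, 1, 7, 5, 2, 8, 0, 6]
rank  pair      lcp
   1  s[3:],s[4:]  2  'bb'
   2  s[4:],s[1:]  1  'b'
   3  s[1:],s[7:]  1  'b'
   4  s[7:],s[5:]  2  'bd'
   5  s[5:],s[2:]  0  ''
   6  s[2:],s[8:]  0  ''
   7  s[8:],s[0:]  1  'd'
   8  s[0:],s[6:]  2  'db'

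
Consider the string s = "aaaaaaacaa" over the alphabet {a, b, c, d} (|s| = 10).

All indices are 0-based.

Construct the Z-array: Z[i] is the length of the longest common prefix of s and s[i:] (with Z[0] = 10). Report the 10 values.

Z[0]=10
i=1: fresh scan; Z[1]=6 grow→box=[1,7)
i=2: min(r-i=5, Z[1]=6)=5; Z[2]=5
i=3: min(r-i=4, Z[2]=5)=4; Z[3]=4
i=4: min(r-i=3, Z[3]=4)=3; Z[4]=3
i=5: min(r-i=2, Z[4]=3)=2; Z[5]=2
i=6: min(r-i=1, Z[5]=2)=1; Z[6]=1
i=7: fresh scan; Z[7]=0
i=8: fresh scan; Z[8]=2 grow→box=[8,10)
i=9: min(r-i=1, Z[1]=6)=1; Z[9]=1

[10, 6, 5, 4, 3, 2, 1, 0, 2, 1]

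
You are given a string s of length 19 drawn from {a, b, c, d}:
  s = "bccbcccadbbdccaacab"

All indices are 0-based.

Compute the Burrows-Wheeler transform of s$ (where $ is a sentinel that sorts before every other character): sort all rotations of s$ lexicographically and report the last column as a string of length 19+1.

bccacad$cbcaccdcbbab

rank  rotation              last
    0  $bccbcccadbbdccaacab  b
    1  aacab$bccbcccadbbdcc  c
    2  ab$bccbcccadbbdccaac  c
    3  acab$bccbcccadbbdcca  a
    4  adbbdccaacab$bccbccc  c
    5  b$bccbcccadbbdccaaca  a
    6  bbdccaacab$bccbcccad  d
    7  bccbcccadbbdccaacab$  $
    8  bcccadbbdccaacab$bcc  c
    9  bdccaacab$bccbcccadb  b
   10  caacab$bccbcccadbbdc  c
   11  cab$bccbcccadbbdccaa  a
   12  cadbbdccaacab$bccbcc  c
   13  cbcccadbbdccaacab$bc  c
   14  ccaacab$bccbcccadbbd  d
   15  ccadbbdccaacab$bccbc  c
   16  ccbcccadbbdccaacab$b  b
   17  cccadbbdccaacab$bccb  b
   18  dbbdccaacab$bccbccca  a
   19  dccaacab$bccbcccadbb  b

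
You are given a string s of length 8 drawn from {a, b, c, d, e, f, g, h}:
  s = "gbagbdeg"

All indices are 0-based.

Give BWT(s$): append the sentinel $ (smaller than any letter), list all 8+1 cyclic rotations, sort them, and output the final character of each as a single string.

gbggbde$a

rank  rotation   last
    0  $gbagbdeg  g
    1  agbdeg$gb  b
    2  bagbdeg$g  g
    3  bdeg$gbag  g
    4  deg$gbagb  b
    5  eg$gbagbd  d
    6  g$gbagbde  e
    7  gbagbdeg$  $
    8  gbdeg$gba  a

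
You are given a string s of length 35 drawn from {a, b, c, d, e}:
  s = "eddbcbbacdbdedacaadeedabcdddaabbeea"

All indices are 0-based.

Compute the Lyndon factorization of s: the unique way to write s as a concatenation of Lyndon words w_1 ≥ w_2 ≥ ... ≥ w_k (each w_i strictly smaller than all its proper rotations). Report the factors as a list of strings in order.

emit factor 1: 'e' (i=0, period=1)
emit factor 2: 'd' (i=1, period=1)
emit factor 3: 'd' (i=2, period=1)
emit factor 4: 'bc' (i=3, period=2)
emit factor 5: 'b' (i=5, period=1)
emit factor 6: 'b' (i=6, period=1)
emit factor 7: 'acdbded' (i=7, period=7)
emit factor 8: 'ac' (i=14, period=2)
emit factor 9: 'aadeedabcddd' (i=16, period=12)
emit factor 10: 'aabbee' (i=28, period=6)
emit factor 11: 'a' (i=34, period=1)

["e", "d", "d", "bc", "b", "b", "acdbded", "ac", "aadeedabcddd", "aabbee", "a"]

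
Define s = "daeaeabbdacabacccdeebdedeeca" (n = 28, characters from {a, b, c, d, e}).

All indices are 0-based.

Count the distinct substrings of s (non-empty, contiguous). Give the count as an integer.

rank | idx | suffix
   0 |  27 | a
   1 |  11 | abacccdeebdedeeca
   2 |   5 | abbdacabacccdeebdedeeca
   3 |   9 | acabacccdeebdedeeca
   4 |  13 | acccdeebdedeeca
   5 |   3 | aeabbdacabacccdeebdedeeca
   6 |   1 | aeaeabbdacabacccdeebdedeeca
   7 |  12 | bacccdeebdedeeca
   8 |   6 | bbdacabacccdeebdedeeca
   9 |   7 | bdacabacccdeebdedeeca
  10 |  20 | bdedeeca
  11 |  26 | ca
  12 |  10 | cabacccdeebdedeeca
  13 |  14 | cccdeebdedeeca
  14 |  15 | ccdeebdedeeca
  15 |  16 | cdeebdedeeca
  16 |   8 | dacabacccdeebdedeeca
  17 |   0 | daeaeabbdacabacccdeebdedeeca
  18 |  21 | dedeeca
  19 |  17 | deebdedeeca
  20 |  23 | deeca
  21 |   4 | eabbdacabacccdeebdedeeca
  22 |   2 | eaeabbdacabacccdeebdedeeca
  23 |  19 | ebdedeeca
  24 |  25 | eca
  25 |  22 | edeeca
  26 |  18 | eebdedeeca
  27 |  24 | eeca

SA = [27, 11, 5, 9, 13, 3, 1, 12, 6, 7, 20, 26, 10, 14, 15, 16, 8, 0, 21, 17, 23, 4, 2, 19, 25, 22, 18, 24]
rank  pair      lcp
   1  s[27:],s[11:]  1  'a'
   2  s[11:],s[5:]  2  'ab'
   3  s[5:],s[9:]  1  'a'
   4  s[9:],s[13:]  2  'ac'
   5  s[13:],s[3:]  1  'a'
   6  s[3:],s[1:]  3  'aea'
   7  s[1:],s[12:]  0  ''
   8  s[12:],s[6:]  1  'b'
   9  s[6:],s[7:]  1  'b'
  10  s[7:],s[20:]  2  'bd'
  11  s[20:],s[26:]  0  ''
  12  s[26:],s[10:]  2  'ca'
  13  s[10:],s[14:]  1  'c'
  14  s[14:],s[15:]  2  'cc'
  15  s[15:],s[16:]  1  'c'
  16  s[16:],s[8:]  0  ''
  17  s[8:],s[0:]  2  'da'
  18  s[0:],s[21:]  1  'd'
  19  s[21:],s[17:]  2  'de'
  20  s[17:],s[23:]  3  'dee'
  21  s[23:],s[4:]  0  ''
  22  s[4:],s[2:]  2  'ea'
  23  s[2:],s[19:]  1  'e'
  24  s[19:],s[25:]  1  'e'
  25  s[25:],s[22:]  1  'e'
  26  s[22:],s[18:]  1  'e'
  27  s[18:],s[24:]  2  'ee'

n(n+1)/2 = 28·29/2 = 406
Σ LCP = 0 + 1 + 2 + 1 + 2 + 1 + 3 + 0 + 1 + 1 + 2 + 0 + 2 + 1 + 2 + 1 + 0 + 2 + 1 + 2 + 3 + 0 + 2 + 1 + 1 + 1 + 1 + 2 = 36
distinct = 406 − 36 = 370

370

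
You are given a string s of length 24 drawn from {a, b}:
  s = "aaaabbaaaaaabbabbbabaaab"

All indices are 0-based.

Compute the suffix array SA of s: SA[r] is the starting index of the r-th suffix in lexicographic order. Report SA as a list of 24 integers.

[6, 7, 0, 8, 20, 1, 9, 21, 2, 10, 22, 18, 3, 11, 14, 23, 5, 19, 17, 13, 4, 16, 12, 15]

rank→(start, suffix):
  0 → (6, 'aaaaaabbabbbabaaab')
  1 → (7, 'aaaaabbabbbabaaab')
  2 → (0, 'aaaabbaaaaaabbabbbabaaab')
  3 → (8, 'aaaabbabbbabaaab')
  4 → (20, 'aaab')
  5 → (1, 'aaabbaaaaaabbabbbabaaab')
  6 → (9, 'aaabbabbbabaaab')
  7 → (21, 'aab')
  8 → (2, 'aabbaaaaaabbabbbabaaab')
  9 → (10, 'aabbabbbabaaab')
  10 → (22, 'ab')
  11 → (18, 'abaaab')
  12 → (3, 'abbaaaaaabbabbbabaaab')
  13 → (11, 'abbabbbabaaab')
  14 → (14, 'abbbabaaab')
  15 → (23, 'b')
  16 → (5, 'baaaaaabbabbbabaaab')
  17 → (19, 'baaab')
  18 → (17, 'babaaab')
  19 → (13, 'babbbabaaab')
  20 → (4, 'bbaaaaaabbabbbabaaab')
  21 → (16, 'bbabaaab')
  22 → (12, 'bbabbbabaaab')
  23 → (15, 'bbbabaaab')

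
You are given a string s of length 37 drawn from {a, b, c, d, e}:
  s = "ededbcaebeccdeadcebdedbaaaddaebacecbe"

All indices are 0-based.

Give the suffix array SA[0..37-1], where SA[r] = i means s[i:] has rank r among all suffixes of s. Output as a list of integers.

sorted suffixes:
  #0 SA[0]=23  'aaaddaebacecbe'
  #1 SA[1]=24  'aaddaebacecbe'
  #2 SA[2]=31  'acecbe'
  #3 SA[3]=14  'adcebdedbaaaddaebacecbe'
  #4 SA[4]=25  'addaebacecbe'
  #5 SA[5]=28  'aebacecbe'
  #6 SA[6]=6  'aebeccdeadcebdedbaaaddaebacecbe'
  #7 SA[7]=22  'baaaddaebacecbe'
  #8 SA[8]=30  'bacecbe'
  #9 SA[9]=4  'bcaebeccdeadcebdedbaaaddaebacecbe'
  #10 SA[10]=18  'bdedbaaaddaebacecbe'
  #11 SA[11]=35  'be'
  #12 SA[12]=8  'beccdeadcebdedbaaaddaebacecbe'
  #13 SA[13]=5  'caebeccdeadcebdedbaaaddaebacecbe'
  #14 SA[14]=34  'cbe'
  #15 SA[15]=10  'ccdeadcebdedbaaaddaebacecbe'
  #16 SA[16]=11  'cdeadcebdedbaaaddaebacecbe'
  #17 SA[17]=16  'cebdedbaaaddaebacecbe'
  #18 SA[18]=32  'cecbe'
  #19 SA[19]=27  'daebacecbe'
  #20 SA[20]=21  'dbaaaddaebacecbe'
  #21 SA[21]=3  'dbcaebeccdeadcebdedbaaaddaebacecbe'
  #22 SA[22]=15  'dcebdedbaaaddaebacecbe'
  #23 SA[23]=26  'ddaebacecbe'
  #24 SA[24]=12  'deadcebdedbaaaddaebacecbe'
  #25 SA[25]=19  'dedbaaaddaebacecbe'
  #26 SA[26]=1  'dedbcaebeccdeadcebdedbaaaddaebacecbe'
  #27 SA[27]=36  'e'
  #28 SA[28]=13  'eadcebdedbaaaddaebacecbe'
  #29 SA[29]=29  'ebacecbe'
  #30 SA[30]=17  'ebdedbaaaddaebacecbe'
  #31 SA[31]=7  'ebeccdeadcebdedbaaaddaebacecbe'
  #32 SA[32]=33  'ecbe'
  #33 SA[33]=9  'eccdeadcebdedbaaaddaebacecbe'
  #34 SA[34]=20  'edbaaaddaebacecbe'
  #35 SA[35]=2  'edbcaebeccdeadcebdedbaaaddaebacecbe'
  #36 SA[36]=0  'ededbcaebeccdeadcebdedbaaaddaebacecbe'

[23, 24, 31, 14, 25, 28, 6, 22, 30, 4, 18, 35, 8, 5, 34, 10, 11, 16, 32, 27, 21, 3, 15, 26, 12, 19, 1, 36, 13, 29, 17, 7, 33, 9, 20, 2, 0]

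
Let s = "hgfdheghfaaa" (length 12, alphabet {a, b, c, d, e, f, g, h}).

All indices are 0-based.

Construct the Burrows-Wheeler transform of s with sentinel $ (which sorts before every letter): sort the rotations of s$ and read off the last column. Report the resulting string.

aaaffhhghedg$

rank  rotation       last
    0  $hgfdheghfaaa  a
    1  a$hgfdheghfaa  a
    2  aa$hgfdheghfa  a
    3  aaa$hgfdheghf  f
    4  dheghfaaa$hgf  f
    5  eghfaaa$hgfdh  h
    6  faaa$hgfdhegh  h
    7  fdheghfaaa$hg  g
    8  gfdheghfaaa$h  h
    9  ghfaaa$hgfdhe  e
   10  heghfaaa$hgfd  d
   11  hfaaa$hgfdheg  g
   12  hgfdheghfaaa$  $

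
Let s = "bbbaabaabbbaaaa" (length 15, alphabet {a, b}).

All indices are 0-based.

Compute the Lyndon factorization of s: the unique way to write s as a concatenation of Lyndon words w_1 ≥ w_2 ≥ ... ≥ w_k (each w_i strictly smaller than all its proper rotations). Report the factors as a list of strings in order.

emit factor 1: 'b' (i=0, period=1)
emit factor 2: 'b' (i=1, period=1)
emit factor 3: 'b' (i=2, period=1)
emit factor 4: 'aabaabbb' (i=3, period=8)
emit factor 5: 'a' (i=11, period=1)
emit factor 6: 'a' (i=12, period=1)
emit factor 7: 'a' (i=13, period=1)
emit factor 8: 'a' (i=14, period=1)

["b", "b", "b", "aabaabbb", "a", "a", "a", "a"]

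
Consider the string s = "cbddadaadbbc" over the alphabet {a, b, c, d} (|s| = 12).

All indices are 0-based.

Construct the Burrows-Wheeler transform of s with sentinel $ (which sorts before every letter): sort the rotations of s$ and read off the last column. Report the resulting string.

rank  rotation       last
    0  $cbddadaadbbc  c
    1  aadbbc$cbddad  d
    2  adaadbbc$cbdd  d
    3  adbbc$cbddada  a
    4  bbc$cbddadaad  d
    5  bc$cbddadaadb  b
    6  bddadaadbbc$c  c
    7  c$cbddadaadbb  b
    8  cbddadaadbbc$  $
    9  daadbbc$cbdda  a
   10  dadaadbbc$cbd  d
   11  dbbc$cbddadaa  a
   12  ddadaadbbc$cb  b

cddadbcb$adab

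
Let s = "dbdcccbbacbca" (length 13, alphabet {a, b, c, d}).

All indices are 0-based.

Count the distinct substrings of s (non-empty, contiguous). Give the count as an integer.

sorted suffixes:
  #0 SA[0]=12  'a'
  #1 SA[1]=8  'acbca'
  #2 SA[2]=7  'bacbca'
  #3 SA[3]=6  'bbacbca'
  #4 SA[4]=10  'bca'
  #5 SA[5]=1  'bdcccbbacbca'
  #6 SA[6]=11  'ca'
  #7 SA[7]=5  'cbbacbca'
  #8 SA[8]=9  'cbca'
  #9 SA[9]=4  'ccbbacbca'
  #10 SA[10]=3  'cccbbacbca'
  #11 SA[11]=0  'dbdcccbbacbca'
  #12 SA[12]=2  'dcccbbacbca'

SA = [12, 8, 7, 6, 10, 1, 11, 5, 9, 4, 3, 0, 2]
i: (SA[i-1],SA[i]) lcp shared
  1: (12,8) 1 'a'
  2: (8,7) 0 ''
  3: (7,6) 1 'b'
  4: (6,10) 1 'b'
  5: (10,1) 1 'b'
  6: (1,11) 0 ''
  7: (11,5) 1 'c'
  8: (5,9) 2 'cb'
  9: (9,4) 1 'c'
  10: (4,3) 2 'cc'
  11: (3,0) 0 ''
  12: (0,2) 1 'd'

n(n+1)/2 = 13·14/2 = 91
Σ LCP = 0 + 1 + 0 + 1 + 1 + 1 + 0 + 1 + 2 + 1 + 2 + 0 + 1 = 11
distinct = 91 − 11 = 80

80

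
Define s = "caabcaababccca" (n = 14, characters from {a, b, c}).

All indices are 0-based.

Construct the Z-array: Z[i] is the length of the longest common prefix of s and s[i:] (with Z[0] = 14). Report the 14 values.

[14, 0, 0, 0, 4, 0, 0, 0, 0, 0, 1, 1, 2, 0]

Z[0]=14
i=1: fresh scan; Z[1]=0
i=2: fresh scan; Z[2]=0
i=3: fresh scan; Z[3]=0
i=4: fresh scan; Z[4]=4 grow→box=[4,8)
i=5: min(r-i=3, Z[1]=0)=0; Z[5]=0
i=6: min(r-i=2, Z[2]=0)=0; Z[6]=0
i=7: min(r-i=1, Z[3]=0)=0; Z[7]=0
i=8: fresh scan; Z[8]=0
i=9: fresh scan; Z[9]=0
i=10: fresh scan; Z[10]=1 grow→box=[10,11)
i=11: fresh scan; Z[11]=1 grow→box=[11,12)
i=12: fresh scan; Z[12]=2 grow→box=[12,14)
i=13: min(r-i=1, Z[1]=0)=0; Z[13]=0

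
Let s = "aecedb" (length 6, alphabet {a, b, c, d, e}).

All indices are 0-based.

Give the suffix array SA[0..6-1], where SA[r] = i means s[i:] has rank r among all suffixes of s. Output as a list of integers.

rank | idx | suffix
   0 |   0 | aecedb
   1 |   5 | b
   2 |   2 | cedb
   3 |   4 | db
   4 |   1 | ecedb
   5 |   3 | edb

[0, 5, 2, 4, 1, 3]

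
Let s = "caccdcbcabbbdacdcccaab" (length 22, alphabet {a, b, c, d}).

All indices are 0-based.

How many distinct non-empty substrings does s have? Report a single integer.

rank | idx | suffix
   0 |  19 | aab
   1 |  20 | ab
   2 |   8 | abbbdacdcccaab
   3 |   1 | accdcbcabbbdacdcccaab
   4 |  13 | acdcccaab
   5 |  21 | b
   6 |   9 | bbbdacdcccaab
   7 |  10 | bbdacdcccaab
   8 |   6 | bcabbbdacdcccaab
   9 |  11 | bdacdcccaab
  10 |  18 | caab
  11 |   7 | cabbbdacdcccaab
  12 |   0 | caccdcbcabbbdacdcccaab
  13 |   5 | cbcabbbdacdcccaab
  14 |  17 | ccaab
  15 |  16 | cccaab
  16 |   2 | ccdcbcabbbdacdcccaab
  17 |   3 | cdcbcabbbdacdcccaab
  18 |  14 | cdcccaab
  19 |  12 | dacdcccaab
  20 |   4 | dcbcabbbdacdcccaab
  21 |  15 | dcccaab

SA = [19, 20, 8, 1, 13, 21, 9, 10, 6, 11, 18, 7, 0, 5, 17, 16, 2, 3, 14, 12, 4, 15]
[i] adj suffixes → lcp
  [1] 19/20 → 1 ('a')
  [2] 20/8 → 2 ('ab')
  [3] 8/1 → 1 ('a')
  [4] 1/13 → 2 ('ac')
  [5] 13/21 → 0 ('')
  [6] 21/9 → 1 ('b')
  [7] 9/10 → 2 ('bb')
  [8] 10/6 → 1 ('b')
  [9] 6/11 → 1 ('b')
  [10] 11/18 → 0 ('')
  [11] 18/7 → 2 ('ca')
  [12] 7/0 → 2 ('ca')
  [13] 0/5 → 1 ('c')
  [14] 5/17 → 1 ('c')
  [15] 17/16 → 2 ('cc')
  [16] 16/2 → 2 ('cc')
  [17] 2/3 → 1 ('c')
  [18] 3/14 → 3 ('cdc')
  [19] 14/12 → 0 ('')
  [20] 12/4 → 1 ('d')
  [21] 4/15 → 2 ('dc')

n(n+1)/2 = 22·23/2 = 253
Σ LCP = 0 + 1 + 2 + 1 + 2 + 0 + 1 + 2 + 1 + 1 + 0 + 2 + 2 + 1 + 1 + 2 + 2 + 1 + 3 + 0 + 1 + 2 = 28
distinct = 253 − 28 = 225

225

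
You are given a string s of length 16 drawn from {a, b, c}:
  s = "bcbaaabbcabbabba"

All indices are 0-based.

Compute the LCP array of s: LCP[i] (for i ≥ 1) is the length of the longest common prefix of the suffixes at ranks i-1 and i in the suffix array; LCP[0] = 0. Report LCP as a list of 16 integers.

sorted suffixes:
  #0 SA[0]=15  'a'
  #1 SA[1]=3  'aaabbcabbabba'
  #2 SA[2]=4  'aabbcabbabba'
  #3 SA[3]=12  'abba'
  #4 SA[4]=9  'abbabba'
  #5 SA[5]=5  'abbcabbabba'
  #6 SA[6]=14  'ba'
  #7 SA[7]=2  'baaabbcabbabba'
  #8 SA[8]=11  'babba'
  #9 SA[9]=13  'bba'
  #10 SA[10]=10  'bbabba'
  #11 SA[11]=6  'bbcabbabba'
  #12 SA[12]=7  'bcabbabba'
  #13 SA[13]=0  'bcbaaabbcabbabba'
  #14 SA[14]=8  'cabbabba'
  #15 SA[15]=1  'cbaaabbcabbabba'

SA = [15, 3, 4, 12, 9, 5, 14, 2, 11, 13, 10, 6, 7, 0, 8, 1]
[i] adj suffixes → lcp
  [1] 15/3 → 1 ('a')
  [2] 3/4 → 2 ('aa')
  [3] 4/12 → 1 ('a')
  [4] 12/9 → 4 ('abba')
  [5] 9/5 → 3 ('abb')
  [6] 5/14 → 0 ('')
  [7] 14/2 → 2 ('ba')
  [8] 2/11 → 2 ('ba')
  [9] 11/13 → 1 ('b')
  [10] 13/10 → 3 ('bba')
  [11] 10/6 → 2 ('bb')
  [12] 6/7 → 1 ('b')
  [13] 7/0 → 2 ('bc')
  [14] 0/8 → 0 ('')
  [15] 8/1 → 1 ('c')

[0, 1, 2, 1, 4, 3, 0, 2, 2, 1, 3, 2, 1, 2, 0, 1]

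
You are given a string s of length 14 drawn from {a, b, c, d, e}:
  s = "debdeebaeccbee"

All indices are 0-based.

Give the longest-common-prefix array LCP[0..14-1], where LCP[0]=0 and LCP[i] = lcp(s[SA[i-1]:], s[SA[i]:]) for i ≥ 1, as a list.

[0, 0, 1, 1, 0, 1, 0, 2, 0, 1, 2, 1, 1, 2]

rank→(start, suffix):
  0 → (7, 'aeccbee')
  1 → (6, 'baeccbee')
  2 → (2, 'bdeebaeccbee')
  3 → (11, 'bee')
  4 → (10, 'cbee')
  5 → (9, 'ccbee')
  6 → (0, 'debdeebaeccbee')
  7 → (3, 'deebaeccbee')
  8 → (13, 'e')
  9 → (5, 'ebaeccbee')
  10 → (1, 'ebdeebaeccbee')
  11 → (8, 'eccbee')
  12 → (12, 'ee')
  13 → (4, 'eebaeccbee')

SA = [7, 6, 2, 11, 10, 9, 0, 3, 13, 5, 1, 8, 12, 4]
[i] adj suffixes → lcp
  [1] 7/6 → 0 ('')
  [2] 6/2 → 1 ('b')
  [3] 2/11 → 1 ('b')
  [4] 11/10 → 0 ('')
  [5] 10/9 → 1 ('c')
  [6] 9/0 → 0 ('')
  [7] 0/3 → 2 ('de')
  [8] 3/13 → 0 ('')
  [9] 13/5 → 1 ('e')
  [10] 5/1 → 2 ('eb')
  [11] 1/8 → 1 ('e')
  [12] 8/12 → 1 ('e')
  [13] 12/4 → 2 ('ee')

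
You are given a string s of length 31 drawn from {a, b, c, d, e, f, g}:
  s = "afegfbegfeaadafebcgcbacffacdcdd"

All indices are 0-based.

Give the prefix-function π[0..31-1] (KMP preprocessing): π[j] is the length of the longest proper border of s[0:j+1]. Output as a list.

π[0] = 0
j=1 s[j]='f': π[1]=0 (border '')
j=2 s[j]='e': π[2]=0 (border '')
j=3 s[j]='g': π[3]=0 (border '')
j=4 s[j]='f': π[4]=0 (border '')
j=5 s[j]='b': π[5]=0 (border '')
j=6 s[j]='e': π[6]=0 (border '')
j=7 s[j]='g': π[7]=0 (border '')
j=8 s[j]='f': π[8]=0 (border '')
j=9 s[j]='e': π[9]=0 (border '')
j=10 s[j]='a': π[10]=1 (border 'a')
j=11 s[j]='a': k: 1→0; π[11]=1 (border 'a')
j=12 s[j]='d': k: 1→0; π[12]=0 (border '')
j=13 s[j]='a': π[13]=1 (border 'a')
j=14 s[j]='f': π[14]=2 (border 'af')
j=15 s[j]='e': π[15]=3 (border 'afe')
j=16 s[j]='b': k: 3→0; π[16]=0 (border '')
j=17 s[j]='c': π[17]=0 (border '')
j=18 s[j]='g': π[18]=0 (border '')
j=19 s[j]='c': π[19]=0 (border '')
j=20 s[j]='b': π[20]=0 (border '')
j=21 s[j]='a': π[21]=1 (border 'a')
j=22 s[j]='c': k: 1→0; π[22]=0 (border '')
j=23 s[j]='f': π[23]=0 (border '')
j=24 s[j]='f': π[24]=0 (border '')
j=25 s[j]='a': π[25]=1 (border 'a')
j=26 s[j]='c': k: 1→0; π[26]=0 (border '')
j=27 s[j]='d': π[27]=0 (border '')
j=28 s[j]='c': π[28]=0 (border '')
j=29 s[j]='d': π[29]=0 (border '')
j=30 s[j]='d': π[30]=0 (border '')

[0, 0, 0, 0, 0, 0, 0, 0, 0, 0, 1, 1, 0, 1, 2, 3, 0, 0, 0, 0, 0, 1, 0, 0, 0, 1, 0, 0, 0, 0, 0]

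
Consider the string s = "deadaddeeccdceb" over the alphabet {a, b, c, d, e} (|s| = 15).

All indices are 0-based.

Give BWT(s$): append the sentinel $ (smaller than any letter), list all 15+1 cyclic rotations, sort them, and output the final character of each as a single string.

rank  rotation          last
    0  $deadaddeeccdceb  b
    1  adaddeeccdceb$de  e
    2  addeeccdceb$dead  d
    3  b$deadaddeeccdce  e
    4  ccdceb$deadaddee  e
    5  cdceb$deadaddeec  c
    6  ceb$deadaddeeccd  d
    7  daddeeccdceb$dea  a
    8  dceb$deadaddeecc  c
    9  ddeeccdceb$deada  a
   10  deadaddeeccdceb$  $
   11  deeccdceb$deadad  d
   12  eadaddeeccdceb$d  d
   13  eb$deadaddeeccdc  c
   14  eccdceb$deadadde  e
   15  eeccdceb$deadadd  d

bedeecdaca$ddced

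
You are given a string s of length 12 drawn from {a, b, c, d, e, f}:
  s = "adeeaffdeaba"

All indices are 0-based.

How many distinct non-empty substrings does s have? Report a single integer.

rank | idx | suffix
   0 |  11 | a
   1 |   9 | aba
   2 |   0 | adeeaffdeaba
   3 |   4 | affdeaba
   4 |  10 | ba
   5 |   7 | deaba
   6 |   1 | deeaffdeaba
   7 |   8 | eaba
   8 |   3 | eaffdeaba
   9 |   2 | eeaffdeaba
  10 |   6 | fdeaba
  11 |   5 | ffdeaba

SA = [11, 9, 0, 4, 10, 7, 1, 8, 3, 2, 6, 5]
i: (SA[i-1],SA[i]) lcp shared
  1: (11,9) 1 'a'
  2: (9,0) 1 'a'
  3: (0,4) 1 'a'
  4: (4,10) 0 ''
  5: (10,7) 0 ''
  6: (7,1) 2 'de'
  7: (1,8) 0 ''
  8: (8,3) 2 'ea'
  9: (3,2) 1 'e'
  10: (2,6) 0 ''
  11: (6,5) 1 'f'

n(n+1)/2 = 12·13/2 = 78
Σ LCP = 0 + 1 + 1 + 1 + 0 + 0 + 2 + 0 + 2 + 1 + 0 + 1 = 9
distinct = 78 − 9 = 69

69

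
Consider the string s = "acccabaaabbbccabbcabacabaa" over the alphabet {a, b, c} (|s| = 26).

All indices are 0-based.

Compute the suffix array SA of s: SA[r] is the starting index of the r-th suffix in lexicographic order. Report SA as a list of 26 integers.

rank→(start, suffix):
  0 → (25, 'a')
  1 → (24, 'aa')
  2 → (6, 'aaabbbccabbcabacabaa')
  3 → (7, 'aabbbccabbcabacabaa')
  4 → (22, 'abaa')
  5 → (4, 'abaaabbbccabbcabacabaa')
  6 → (18, 'abacabaa')
  7 → (8, 'abbbccabbcabacabaa')
  8 → (14, 'abbcabacabaa')
  9 → (20, 'acabaa')
  10 → (0, 'acccabaaabbbccabbcabacabaa')
  11 → (23, 'baa')
  12 → (5, 'baaabbbccabbcabacabaa')
  13 → (19, 'bacabaa')
  14 → (9, 'bbbccabbcabacabaa')
  15 → (15, 'bbcabacabaa')
  16 → (10, 'bbccabbcabacabaa')
  17 → (16, 'bcabacabaa')
  18 → (11, 'bccabbcabacabaa')
  19 → (21, 'cabaa')
  20 → (3, 'cabaaabbbccabbcabacabaa')
  21 → (17, 'cabacabaa')
  22 → (13, 'cabbcabacabaa')
  23 → (2, 'ccabaaabbbccabbcabacabaa')
  24 → (12, 'ccabbcabacabaa')
  25 → (1, 'cccabaaabbbccabbcabacabaa')

[25, 24, 6, 7, 22, 4, 18, 8, 14, 20, 0, 23, 5, 19, 9, 15, 10, 16, 11, 21, 3, 17, 13, 2, 12, 1]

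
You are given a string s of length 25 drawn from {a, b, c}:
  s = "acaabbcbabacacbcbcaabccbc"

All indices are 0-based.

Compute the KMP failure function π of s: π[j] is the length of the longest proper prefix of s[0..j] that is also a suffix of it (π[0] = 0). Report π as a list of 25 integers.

π[0] = 0
j=1 s[j]='c': π[1]=0 (border '')
j=2 s[j]='a': π[2]=1 (border 'a')
j=3 s[j]='a': k: 1→0; π[3]=1 (border 'a')
j=4 s[j]='b': k: 1→0; π[4]=0 (border '')
j=5 s[j]='b': π[5]=0 (border '')
j=6 s[j]='c': π[6]=0 (border '')
j=7 s[j]='b': π[7]=0 (border '')
j=8 s[j]='a': π[8]=1 (border 'a')
j=9 s[j]='b': k: 1→0; π[9]=0 (border '')
j=10 s[j]='a': π[10]=1 (border 'a')
j=11 s[j]='c': π[11]=2 (border 'ac')
j=12 s[j]='a': π[12]=3 (border 'aca')
j=13 s[j]='c': k: 3→1; π[13]=2 (border 'ac')
j=14 s[j]='b': k: 2→0; π[14]=0 (border '')
j=15 s[j]='c': π[15]=0 (border '')
j=16 s[j]='b': π[16]=0 (border '')
j=17 s[j]='c': π[17]=0 (border '')
j=18 s[j]='a': π[18]=1 (border 'a')
j=19 s[j]='a': k: 1→0; π[19]=1 (border 'a')
j=20 s[j]='b': k: 1→0; π[20]=0 (border '')
j=21 s[j]='c': π[21]=0 (border '')
j=22 s[j]='c': π[22]=0 (border '')
j=23 s[j]='b': π[23]=0 (border '')
j=24 s[j]='c': π[24]=0 (border '')

[0, 0, 1, 1, 0, 0, 0, 0, 1, 0, 1, 2, 3, 2, 0, 0, 0, 0, 1, 1, 0, 0, 0, 0, 0]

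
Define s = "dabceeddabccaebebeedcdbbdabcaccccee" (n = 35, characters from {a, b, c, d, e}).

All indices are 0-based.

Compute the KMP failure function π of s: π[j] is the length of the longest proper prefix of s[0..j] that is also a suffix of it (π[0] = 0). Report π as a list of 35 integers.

[0, 0, 0, 0, 0, 0, 1, 1, 2, 3, 4, 0, 0, 0, 0, 0, 0, 0, 0, 1, 0, 1, 0, 0, 1, 2, 3, 4, 0, 0, 0, 0, 0, 0, 0]

π[0] = 0
j=1 s[j]='a': π[1]=0 (border '')
j=2 s[j]='b': π[2]=0 (border '')
j=3 s[j]='c': π[3]=0 (border '')
j=4 s[j]='e': π[4]=0 (border '')
j=5 s[j]='e': π[5]=0 (border '')
j=6 s[j]='d': π[6]=1 (border 'd')
j=7 s[j]='d': k: 1→0; π[7]=1 (border 'd')
j=8 s[j]='a': π[8]=2 (border 'da')
j=9 s[j]='b': π[9]=3 (border 'dab')
j=10 s[j]='c': π[10]=4 (border 'dabc')
j=11 s[j]='c': k: 4→0; π[11]=0 (border '')
j=12 s[j]='a': π[12]=0 (border '')
j=13 s[j]='e': π[13]=0 (border '')
j=14 s[j]='b': π[14]=0 (border '')
j=15 s[j]='e': π[15]=0 (border '')
j=16 s[j]='b': π[16]=0 (border '')
j=17 s[j]='e': π[17]=0 (border '')
j=18 s[j]='e': π[18]=0 (border '')
j=19 s[j]='d': π[19]=1 (border 'd')
j=20 s[j]='c': k: 1→0; π[20]=0 (border '')
j=21 s[j]='d': π[21]=1 (border 'd')
j=22 s[j]='b': k: 1→0; π[22]=0 (border '')
j=23 s[j]='b': π[23]=0 (border '')
j=24 s[j]='d': π[24]=1 (border 'd')
j=25 s[j]='a': π[25]=2 (border 'da')
j=26 s[j]='b': π[26]=3 (border 'dab')
j=27 s[j]='c': π[27]=4 (border 'dabc')
j=28 s[j]='a': k: 4→0; π[28]=0 (border '')
j=29 s[j]='c': π[29]=0 (border '')
j=30 s[j]='c': π[30]=0 (border '')
j=31 s[j]='c': π[31]=0 (border '')
j=32 s[j]='c': π[32]=0 (border '')
j=33 s[j]='e': π[33]=0 (border '')
j=34 s[j]='e': π[34]=0 (border '')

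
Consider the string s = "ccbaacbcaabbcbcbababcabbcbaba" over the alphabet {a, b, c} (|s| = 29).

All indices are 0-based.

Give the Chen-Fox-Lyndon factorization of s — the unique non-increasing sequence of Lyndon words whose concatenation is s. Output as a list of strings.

emit factor 1: 'c' (i=0, period=1)
emit factor 2: 'c' (i=1, period=1)
emit factor 3: 'b' (i=2, period=1)
emit factor 4: 'aacbc' (i=3, period=5)
emit factor 5: 'aabbcbcbababcabbcbab' (i=8, period=20)
emit factor 6: 'a' (i=28, period=1)

["c", "c", "b", "aacbc", "aabbcbcbababcabbcbab", "a"]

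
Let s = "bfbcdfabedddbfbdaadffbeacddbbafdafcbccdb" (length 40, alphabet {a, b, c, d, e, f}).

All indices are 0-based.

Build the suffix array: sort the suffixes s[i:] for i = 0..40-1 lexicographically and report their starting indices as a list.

[16, 6, 23, 17, 32, 29, 39, 28, 27, 35, 2, 14, 21, 7, 0, 12, 34, 36, 37, 24, 3, 15, 31, 38, 26, 11, 25, 10, 9, 4, 18, 22, 8, 5, 1, 13, 20, 33, 30, 19]

sorted suffixes:
  #0 SA[0]=16  'aadffbeacddbbafdafcbccdb'
  #1 SA[1]=6  'abedddbfbdaadffbeacddbbafdafcbccdb'
  #2 SA[2]=23  'acddbbafdafcbccdb'
  #3 SA[3]=17  'adffbeacddbbafdafcbccdb'
  #4 SA[4]=32  'afcbccdb'
  #5 SA[5]=29  'afdafcbccdb'
  #6 SA[6]=39  'b'
  #7 SA[7]=28  'bafdafcbccdb'
  #8 SA[8]=27  'bbafdafcbccdb'
  #9 SA[9]=35  'bccdb'
  #10 SA[10]=2  'bcdfabedddbfbdaadffbeacddbbafdafcbccdb'
  #11 SA[11]=14  'bdaadffbeacddbbafdafcbccdb'
  #12 SA[12]=21  'beacddbbafdafcbccdb'
  #13 SA[13]=7  'bedddbfbdaadffbeacddbbafdafcbccdb'
  #14 SA[14]=0  'bfbcdfabedddbfbdaadffbeacddbbafdafcbccdb'
  #15 SA[15]=12  'bfbdaadffbeacddbbafdafcbccdb'
  #16 SA[16]=34  'cbccdb'
  #17 SA[17]=36  'ccdb'
  #18 SA[18]=37  'cdb'
  #19 SA[19]=24  'cddbbafdafcbccdb'
  #20 SA[20]=3  'cdfabedddbfbdaadffbeacddbbafdafcbccdb'
  #21 SA[21]=15  'daadffbeacddbbafdafcbccdb'
  #22 SA[22]=31  'dafcbccdb'
  #23 SA[23]=38  'db'
  #24 SA[24]=26  'dbbafdafcbccdb'
  #25 SA[25]=11  'dbfbdaadffbeacddbbafdafcbccdb'
  #26 SA[26]=25  'ddbbafdafcbccdb'
  #27 SA[27]=10  'ddbfbdaadffbeacddbbafdafcbccdb'
  #28 SA[28]=9  'dddbfbdaadffbeacddbbafdafcbccdb'
  #29 SA[29]=4  'dfabedddbfbdaadffbeacddbbafdafcbccdb'
  #30 SA[30]=18  'dffbeacddbbafdafcbccdb'
  #31 SA[31]=22  'eacddbbafdafcbccdb'
  #32 SA[32]=8  'edddbfbdaadffbeacddbbafdafcbccdb'
  #33 SA[33]=5  'fabedddbfbdaadffbeacddbbafdafcbccdb'
  #34 SA[34]=1  'fbcdfabedddbfbdaadffbeacddbbafdafcbccdb'
  #35 SA[35]=13  'fbdaadffbeacddbbafdafcbccdb'
  #36 SA[36]=20  'fbeacddbbafdafcbccdb'
  #37 SA[37]=33  'fcbccdb'
  #38 SA[38]=30  'fdafcbccdb'
  #39 SA[39]=19  'ffbeacddbbafdafcbccdb'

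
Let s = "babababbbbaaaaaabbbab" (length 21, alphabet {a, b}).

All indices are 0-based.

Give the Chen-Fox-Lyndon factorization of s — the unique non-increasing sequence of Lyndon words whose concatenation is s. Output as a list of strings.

["b", "abababbbb", "aaaaaabbbab"]

emit factor 1: 'b' (i=0, period=1)
emit factor 2: 'abababbbb' (i=1, period=9)
emit factor 3: 'aaaaaabbbab' (i=10, period=11)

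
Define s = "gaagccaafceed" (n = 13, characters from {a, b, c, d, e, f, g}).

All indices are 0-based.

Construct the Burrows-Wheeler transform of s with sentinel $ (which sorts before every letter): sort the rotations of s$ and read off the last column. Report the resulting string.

dcgaacgfeeca$a

rank  rotation        last
    0  $gaagccaafceed  d
    1  aafceed$gaagcc  c
    2  aagccaafceed$g  g
    3  afceed$gaagcca  a
    4  agccaafceed$ga  a
    5  caafceed$gaagc  c
    6  ccaafceed$gaag  g
    7  ceed$gaagccaaf  f
    8  d$gaagccaafcee  e
    9  ed$gaagccaafce  e
   10  eed$gaagccaafc  c
   11  fceed$gaagccaa  a
   12  gaagccaafceed$  $
   13  gccaafceed$gaa  a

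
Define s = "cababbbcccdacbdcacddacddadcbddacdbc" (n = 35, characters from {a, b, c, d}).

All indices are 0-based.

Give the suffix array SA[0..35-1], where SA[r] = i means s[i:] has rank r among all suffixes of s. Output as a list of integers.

[1, 3, 11, 30, 16, 20, 24, 2, 4, 5, 33, 6, 13, 27, 34, 0, 15, 12, 26, 7, 8, 9, 31, 17, 21, 10, 29, 19, 23, 32, 14, 25, 28, 18, 22]

rank | idx | suffix
   0 |   1 | ababbbcccdacbdcacddacddadcbddacdbc
   1 |   3 | abbbcccdacbdcacddacddadcbddacdbc
   2 |  11 | acbdcacddacddadcbddacdbc
   3 |  30 | acdbc
   4 |  16 | acddacddadcbddacdbc
   5 |  20 | acddadcbddacdbc
   6 |  24 | adcbddacdbc
   7 |   2 | babbbcccdacbdcacddacddadcbddacdbc
   8 |   4 | bbbcccdacbdcacddacddadcbddacdbc
   9 |   5 | bbcccdacbdcacddacddadcbddacdbc
  10 |  33 | bc
  11 |   6 | bcccdacbdcacddacddadcbddacdbc
  12 |  13 | bdcacddacddadcbddacdbc
  13 |  27 | bddacdbc
  14 |  34 | c
  15 |   0 | cababbbcccdacbdcacddacddadcbddacdbc
  16 |  15 | cacddacddadcbddacdbc
  17 |  12 | cbdcacddacddadcbddacdbc
  18 |  26 | cbddacdbc
  19 |   7 | cccdacbdcacddacddadcbddacdbc
  20 |   8 | ccdacbdcacddacddadcbddacdbc
  21 |   9 | cdacbdcacddacddadcbddacdbc
  22 |  31 | cdbc
  23 |  17 | cddacddadcbddacdbc
  24 |  21 | cddadcbddacdbc
  25 |  10 | dacbdcacddacddadcbddacdbc
  26 |  29 | dacdbc
  27 |  19 | dacddadcbddacdbc
  28 |  23 | dadcbddacdbc
  29 |  32 | dbc
  30 |  14 | dcacddacddadcbddacdbc
  31 |  25 | dcbddacdbc
  32 |  28 | ddacdbc
  33 |  18 | ddacddadcbddacdbc
  34 |  22 | ddadcbddacdbc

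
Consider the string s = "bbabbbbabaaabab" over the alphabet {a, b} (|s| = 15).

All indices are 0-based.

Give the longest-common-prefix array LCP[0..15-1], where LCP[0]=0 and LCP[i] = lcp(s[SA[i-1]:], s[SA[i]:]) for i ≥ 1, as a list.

rank→(start, suffix):
  0 → (9, 'aaabab')
  1 → (10, 'aabab')
  2 → (13, 'ab')
  3 → (7, 'abaaabab')
  4 → (11, 'abab')
  5 → (2, 'abbbbabaaabab')
  6 → (14, 'b')
  7 → (8, 'baaabab')
  8 → (12, 'bab')
  9 → (6, 'babaaabab')
  10 → (1, 'babbbbabaaabab')
  11 → (5, 'bbabaaabab')
  12 → (0, 'bbabbbbabaaabab')
  13 → (4, 'bbbabaaabab')
  14 → (3, 'bbbbabaaabab')

SA = [9, 10, 13, 7, 11, 2, 14, 8, 12, 6, 1, 5, 0, 4, 3]
rank  pair      lcp
   1  s[9:],s[10:]  2  'aa'
   2  s[10:],s[13:]  1  'a'
   3  s[13:],s[7:]  2  'ab'
   4  s[7:],s[11:]  3  'aba'
   5  s[11:],s[2:]  2  'ab'
   6  s[2:],s[14:]  0  ''
   7  s[14:],s[8:]  1  'b'
   8  s[8:],s[12:]  2  'ba'
   9  s[12:],s[6:]  3  'bab'
  10  s[6:],s[1:]  3  'bab'
  11  s[1:],s[5:]  1  'b'
  12  s[5:],s[0:]  4  'bbab'
  13  s[0:],s[4:]  2  'bb'
  14  s[4:],s[3:]  3  'bbb'

[0, 2, 1, 2, 3, 2, 0, 1, 2, 3, 3, 1, 4, 2, 3]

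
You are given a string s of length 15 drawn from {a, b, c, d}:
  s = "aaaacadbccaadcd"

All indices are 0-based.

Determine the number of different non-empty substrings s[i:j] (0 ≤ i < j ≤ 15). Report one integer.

rank | idx | suffix
   0 |   0 | aaaacadbccaadcd
   1 |   1 | aaacadbccaadcd
   2 |   2 | aacadbccaadcd
   3 |  10 | aadcd
   4 |   3 | acadbccaadcd
   5 |   5 | adbccaadcd
   6 |  11 | adcd
   7 |   7 | bccaadcd
   8 |   9 | caadcd
   9 |   4 | cadbccaadcd
  10 |   8 | ccaadcd
  11 |  13 | cd
  12 |  14 | d
  13 |   6 | dbccaadcd
  14 |  12 | dcd

SA = [0, 1, 2, 10, 3, 5, 11, 7, 9, 4, 8, 13, 14, 6, 12]
rank  pair      lcp
   1  s[0:],s[1:]  3  'aaa'
   2  s[1:],s[2:]  2  'aa'
   3  s[2:],s[10:]  2  'aa'
   4  s[10:],s[3:]  1  'a'
   5  s[3:],s[5:]  1  'a'
   6  s[5:],s[11:]  2  'ad'
   7  s[11:],s[7:]  0  ''
   8  s[7:],s[9:]  0  ''
   9  s[9:],s[4:]  2  'ca'
  10  s[4:],s[8:]  1  'c'
  11  s[8:],s[13:]  1  'c'
  12  s[13:],s[14:]  0  ''
  13  s[14:],s[6:]  1  'd'
  14  s[6:],s[12:]  1  'd'

n(n+1)/2 = 15·16/2 = 120
Σ LCP = 0 + 3 + 2 + 2 + 1 + 1 + 2 + 0 + 0 + 2 + 1 + 1 + 0 + 1 + 1 = 17
distinct = 120 − 17 = 103

103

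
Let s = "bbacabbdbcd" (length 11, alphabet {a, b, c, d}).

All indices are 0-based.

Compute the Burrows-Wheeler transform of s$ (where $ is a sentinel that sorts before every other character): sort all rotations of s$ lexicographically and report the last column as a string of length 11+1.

dcbb$adbabcb

rank  rotation      last
    0  $bbacabbdbcd  d
    1  abbdbcd$bbac  c
    2  acabbdbcd$bb  b
    3  bacabbdbcd$b  b
    4  bbacabbdbcd$  $
    5  bbdbcd$bbaca  a
    6  bcd$bbacabbd  d
    7  bdbcd$bbacab  b
    8  cabbdbcd$bba  a
    9  cd$bbacabbdb  b
   10  d$bbacabbdbc  c
   11  dbcd$bbacabb  b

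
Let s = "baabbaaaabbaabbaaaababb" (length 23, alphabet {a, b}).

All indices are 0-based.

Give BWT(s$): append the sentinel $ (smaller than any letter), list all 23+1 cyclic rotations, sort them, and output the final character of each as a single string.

rank  rotation                  last
    0  $baabbaaaabbaabbaaaababb  b
    1  aaaababb$baabbaaaabbaabb  b
    2  aaaabbaabbaaaababb$baabb  b
    3  aaababb$baabbaaaabbaabba  a
    4  aaabbaabbaaaababb$baabba  a
    5  aababb$baabbaaaabbaabbaa  a
    6  aabbaaaababb$baabbaaaabb  b
    7  aabbaaaabbaabbaaaababb$b  b
    8  aabbaabbaaaababb$baabbaa  a
    9  ababb$baabbaaaabbaabbaaa  a
   10  abb$baabbaaaabbaabbaaaab  b
   11  abbaaaababb$baabbaaaabba  a
   12  abbaaaabbaabbaaaababb$ba  a
   13  abbaabbaaaababb$baabbaaa  a
   14  b$baabbaaaabbaabbaaaabab  b
   15  baaaababb$baabbaaaabbaab  b
   16  baaaabbaabbaaaababb$baab  b
   17  baabbaaaababb$baabbaaaab  b
   18  baabbaaaabbaabbaaaababb$  $
   19  babb$baabbaaaabbaabbaaaa  a
   20  bb$baabbaaaabbaabbaaaaba  a
   21  bbaaaababb$baabbaaaabbaa  a
   22  bbaaaabbaabbaaaababb$baa  a
   23  bbaabbaaaababb$baabbaaaa  a

bbbaaabbaabaaabbbb$aaaaa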